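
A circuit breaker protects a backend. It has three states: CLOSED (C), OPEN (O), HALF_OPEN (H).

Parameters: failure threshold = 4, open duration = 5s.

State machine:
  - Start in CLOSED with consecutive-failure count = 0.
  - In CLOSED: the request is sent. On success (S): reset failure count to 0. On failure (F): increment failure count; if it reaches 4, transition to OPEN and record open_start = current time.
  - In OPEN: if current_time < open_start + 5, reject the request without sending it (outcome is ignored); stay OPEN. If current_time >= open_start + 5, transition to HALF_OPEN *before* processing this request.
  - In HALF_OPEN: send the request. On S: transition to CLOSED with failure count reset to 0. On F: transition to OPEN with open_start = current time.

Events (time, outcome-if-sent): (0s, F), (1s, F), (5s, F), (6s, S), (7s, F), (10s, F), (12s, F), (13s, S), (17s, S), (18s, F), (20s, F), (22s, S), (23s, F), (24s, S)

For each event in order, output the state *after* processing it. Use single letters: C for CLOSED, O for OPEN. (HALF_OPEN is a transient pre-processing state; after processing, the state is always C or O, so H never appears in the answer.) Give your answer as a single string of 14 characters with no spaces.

State after each event:
  event#1 t=0s outcome=F: state=CLOSED
  event#2 t=1s outcome=F: state=CLOSED
  event#3 t=5s outcome=F: state=CLOSED
  event#4 t=6s outcome=S: state=CLOSED
  event#5 t=7s outcome=F: state=CLOSED
  event#6 t=10s outcome=F: state=CLOSED
  event#7 t=12s outcome=F: state=CLOSED
  event#8 t=13s outcome=S: state=CLOSED
  event#9 t=17s outcome=S: state=CLOSED
  event#10 t=18s outcome=F: state=CLOSED
  event#11 t=20s outcome=F: state=CLOSED
  event#12 t=22s outcome=S: state=CLOSED
  event#13 t=23s outcome=F: state=CLOSED
  event#14 t=24s outcome=S: state=CLOSED

Answer: CCCCCCCCCCCCCC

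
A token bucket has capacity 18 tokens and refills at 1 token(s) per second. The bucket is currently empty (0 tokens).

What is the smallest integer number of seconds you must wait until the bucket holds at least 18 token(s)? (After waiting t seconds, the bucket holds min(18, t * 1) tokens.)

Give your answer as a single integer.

Answer: 18

Derivation:
Need t * 1 >= 18, so t >= 18/1.
Smallest integer t = ceil(18/1) = 18.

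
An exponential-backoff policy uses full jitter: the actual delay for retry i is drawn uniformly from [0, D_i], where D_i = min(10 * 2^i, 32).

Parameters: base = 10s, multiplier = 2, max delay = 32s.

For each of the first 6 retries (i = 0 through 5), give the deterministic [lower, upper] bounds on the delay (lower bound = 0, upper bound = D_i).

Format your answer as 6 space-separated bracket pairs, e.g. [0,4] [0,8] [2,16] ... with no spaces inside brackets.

Computing bounds per retry:
  i=0: D_i=min(10*2^0,32)=10, bounds=[0,10]
  i=1: D_i=min(10*2^1,32)=20, bounds=[0,20]
  i=2: D_i=min(10*2^2,32)=32, bounds=[0,32]
  i=3: D_i=min(10*2^3,32)=32, bounds=[0,32]
  i=4: D_i=min(10*2^4,32)=32, bounds=[0,32]
  i=5: D_i=min(10*2^5,32)=32, bounds=[0,32]

Answer: [0,10] [0,20] [0,32] [0,32] [0,32] [0,32]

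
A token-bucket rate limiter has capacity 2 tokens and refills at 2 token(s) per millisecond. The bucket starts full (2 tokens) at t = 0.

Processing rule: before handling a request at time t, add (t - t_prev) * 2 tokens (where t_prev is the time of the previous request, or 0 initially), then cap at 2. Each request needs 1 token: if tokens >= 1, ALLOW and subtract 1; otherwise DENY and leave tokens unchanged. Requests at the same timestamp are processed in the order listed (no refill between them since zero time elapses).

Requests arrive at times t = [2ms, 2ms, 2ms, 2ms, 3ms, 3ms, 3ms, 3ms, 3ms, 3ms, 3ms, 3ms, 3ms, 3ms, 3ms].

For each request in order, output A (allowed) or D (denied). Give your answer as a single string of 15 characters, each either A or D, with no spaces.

Simulating step by step:
  req#1 t=2ms: ALLOW
  req#2 t=2ms: ALLOW
  req#3 t=2ms: DENY
  req#4 t=2ms: DENY
  req#5 t=3ms: ALLOW
  req#6 t=3ms: ALLOW
  req#7 t=3ms: DENY
  req#8 t=3ms: DENY
  req#9 t=3ms: DENY
  req#10 t=3ms: DENY
  req#11 t=3ms: DENY
  req#12 t=3ms: DENY
  req#13 t=3ms: DENY
  req#14 t=3ms: DENY
  req#15 t=3ms: DENY

Answer: AADDAADDDDDDDDD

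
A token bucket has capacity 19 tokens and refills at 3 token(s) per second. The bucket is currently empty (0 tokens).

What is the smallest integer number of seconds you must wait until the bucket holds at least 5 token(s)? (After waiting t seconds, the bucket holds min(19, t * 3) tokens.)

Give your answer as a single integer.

Answer: 2

Derivation:
Need t * 3 >= 5, so t >= 5/3.
Smallest integer t = ceil(5/3) = 2.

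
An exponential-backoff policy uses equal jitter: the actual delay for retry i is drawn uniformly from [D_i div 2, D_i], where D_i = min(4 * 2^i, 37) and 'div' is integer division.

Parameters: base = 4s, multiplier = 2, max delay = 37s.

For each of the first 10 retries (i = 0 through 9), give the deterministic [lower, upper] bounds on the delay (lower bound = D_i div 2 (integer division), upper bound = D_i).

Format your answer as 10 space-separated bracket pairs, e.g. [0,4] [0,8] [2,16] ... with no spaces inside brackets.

Answer: [2,4] [4,8] [8,16] [16,32] [18,37] [18,37] [18,37] [18,37] [18,37] [18,37]

Derivation:
Computing bounds per retry:
  i=0: D_i=min(4*2^0,37)=4, bounds=[2,4]
  i=1: D_i=min(4*2^1,37)=8, bounds=[4,8]
  i=2: D_i=min(4*2^2,37)=16, bounds=[8,16]
  i=3: D_i=min(4*2^3,37)=32, bounds=[16,32]
  i=4: D_i=min(4*2^4,37)=37, bounds=[18,37]
  i=5: D_i=min(4*2^5,37)=37, bounds=[18,37]
  i=6: D_i=min(4*2^6,37)=37, bounds=[18,37]
  i=7: D_i=min(4*2^7,37)=37, bounds=[18,37]
  i=8: D_i=min(4*2^8,37)=37, bounds=[18,37]
  i=9: D_i=min(4*2^9,37)=37, bounds=[18,37]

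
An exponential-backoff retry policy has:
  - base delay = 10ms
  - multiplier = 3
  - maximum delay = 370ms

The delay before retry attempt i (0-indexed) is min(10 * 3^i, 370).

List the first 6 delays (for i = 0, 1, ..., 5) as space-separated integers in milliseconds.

Computing each delay:
  i=0: min(10*3^0, 370) = 10
  i=1: min(10*3^1, 370) = 30
  i=2: min(10*3^2, 370) = 90
  i=3: min(10*3^3, 370) = 270
  i=4: min(10*3^4, 370) = 370
  i=5: min(10*3^5, 370) = 370

Answer: 10 30 90 270 370 370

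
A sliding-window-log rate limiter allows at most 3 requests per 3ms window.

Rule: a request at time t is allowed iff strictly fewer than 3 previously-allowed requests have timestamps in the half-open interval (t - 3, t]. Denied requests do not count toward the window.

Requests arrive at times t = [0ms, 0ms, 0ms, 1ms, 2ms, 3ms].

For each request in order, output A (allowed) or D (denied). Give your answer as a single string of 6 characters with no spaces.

Tracking allowed requests in the window:
  req#1 t=0ms: ALLOW
  req#2 t=0ms: ALLOW
  req#3 t=0ms: ALLOW
  req#4 t=1ms: DENY
  req#5 t=2ms: DENY
  req#6 t=3ms: ALLOW

Answer: AAADDA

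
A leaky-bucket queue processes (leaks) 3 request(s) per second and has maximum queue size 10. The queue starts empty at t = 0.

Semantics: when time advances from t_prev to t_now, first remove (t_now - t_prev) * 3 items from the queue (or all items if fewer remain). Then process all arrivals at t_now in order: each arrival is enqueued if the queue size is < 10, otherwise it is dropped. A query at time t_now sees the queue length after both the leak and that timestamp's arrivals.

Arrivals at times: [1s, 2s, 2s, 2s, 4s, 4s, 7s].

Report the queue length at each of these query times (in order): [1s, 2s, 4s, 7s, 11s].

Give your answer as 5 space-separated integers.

Queue lengths at query times:
  query t=1s: backlog = 1
  query t=2s: backlog = 3
  query t=4s: backlog = 2
  query t=7s: backlog = 1
  query t=11s: backlog = 0

Answer: 1 3 2 1 0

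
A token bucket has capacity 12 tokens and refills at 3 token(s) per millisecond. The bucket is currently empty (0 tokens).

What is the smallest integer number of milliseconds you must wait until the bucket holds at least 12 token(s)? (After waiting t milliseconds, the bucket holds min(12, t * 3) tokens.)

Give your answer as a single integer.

Answer: 4

Derivation:
Need t * 3 >= 12, so t >= 12/3.
Smallest integer t = ceil(12/3) = 4.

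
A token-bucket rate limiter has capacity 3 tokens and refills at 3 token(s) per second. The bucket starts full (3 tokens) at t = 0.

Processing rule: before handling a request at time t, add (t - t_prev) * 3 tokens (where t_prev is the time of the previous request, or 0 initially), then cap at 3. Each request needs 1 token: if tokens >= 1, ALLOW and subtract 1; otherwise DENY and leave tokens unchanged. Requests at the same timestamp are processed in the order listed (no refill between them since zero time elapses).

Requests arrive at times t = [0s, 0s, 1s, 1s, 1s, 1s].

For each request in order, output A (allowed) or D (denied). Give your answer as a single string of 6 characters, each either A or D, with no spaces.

Answer: AAAAAD

Derivation:
Simulating step by step:
  req#1 t=0s: ALLOW
  req#2 t=0s: ALLOW
  req#3 t=1s: ALLOW
  req#4 t=1s: ALLOW
  req#5 t=1s: ALLOW
  req#6 t=1s: DENY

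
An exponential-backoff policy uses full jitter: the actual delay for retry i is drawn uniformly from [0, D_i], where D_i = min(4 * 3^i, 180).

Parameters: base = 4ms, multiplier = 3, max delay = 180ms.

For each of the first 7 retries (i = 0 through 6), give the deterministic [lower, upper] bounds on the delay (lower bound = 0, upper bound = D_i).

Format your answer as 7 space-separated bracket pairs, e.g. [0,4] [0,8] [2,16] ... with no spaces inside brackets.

Answer: [0,4] [0,12] [0,36] [0,108] [0,180] [0,180] [0,180]

Derivation:
Computing bounds per retry:
  i=0: D_i=min(4*3^0,180)=4, bounds=[0,4]
  i=1: D_i=min(4*3^1,180)=12, bounds=[0,12]
  i=2: D_i=min(4*3^2,180)=36, bounds=[0,36]
  i=3: D_i=min(4*3^3,180)=108, bounds=[0,108]
  i=4: D_i=min(4*3^4,180)=180, bounds=[0,180]
  i=5: D_i=min(4*3^5,180)=180, bounds=[0,180]
  i=6: D_i=min(4*3^6,180)=180, bounds=[0,180]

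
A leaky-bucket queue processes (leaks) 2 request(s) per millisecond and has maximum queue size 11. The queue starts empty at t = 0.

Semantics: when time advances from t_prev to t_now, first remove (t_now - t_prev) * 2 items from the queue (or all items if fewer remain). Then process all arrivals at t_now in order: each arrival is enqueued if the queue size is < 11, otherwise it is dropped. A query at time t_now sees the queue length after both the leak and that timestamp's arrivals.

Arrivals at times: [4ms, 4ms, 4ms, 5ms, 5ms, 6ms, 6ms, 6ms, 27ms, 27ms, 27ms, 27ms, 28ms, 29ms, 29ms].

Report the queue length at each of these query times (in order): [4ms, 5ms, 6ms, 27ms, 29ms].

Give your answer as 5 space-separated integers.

Queue lengths at query times:
  query t=4ms: backlog = 3
  query t=5ms: backlog = 3
  query t=6ms: backlog = 4
  query t=27ms: backlog = 4
  query t=29ms: backlog = 3

Answer: 3 3 4 4 3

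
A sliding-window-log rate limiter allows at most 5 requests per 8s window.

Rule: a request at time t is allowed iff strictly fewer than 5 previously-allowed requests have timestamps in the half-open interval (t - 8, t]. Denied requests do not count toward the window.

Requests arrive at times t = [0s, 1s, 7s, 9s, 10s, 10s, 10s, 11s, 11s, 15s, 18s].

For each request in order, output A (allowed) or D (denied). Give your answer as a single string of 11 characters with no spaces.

Tracking allowed requests in the window:
  req#1 t=0s: ALLOW
  req#2 t=1s: ALLOW
  req#3 t=7s: ALLOW
  req#4 t=9s: ALLOW
  req#5 t=10s: ALLOW
  req#6 t=10s: ALLOW
  req#7 t=10s: ALLOW
  req#8 t=11s: DENY
  req#9 t=11s: DENY
  req#10 t=15s: ALLOW
  req#11 t=18s: ALLOW

Answer: AAAAAAADDAA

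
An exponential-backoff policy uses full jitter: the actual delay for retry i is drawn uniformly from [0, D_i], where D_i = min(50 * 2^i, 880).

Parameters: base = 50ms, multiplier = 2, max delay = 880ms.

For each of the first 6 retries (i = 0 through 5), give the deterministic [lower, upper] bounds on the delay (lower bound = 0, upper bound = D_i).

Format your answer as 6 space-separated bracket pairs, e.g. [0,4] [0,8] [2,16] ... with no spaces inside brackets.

Computing bounds per retry:
  i=0: D_i=min(50*2^0,880)=50, bounds=[0,50]
  i=1: D_i=min(50*2^1,880)=100, bounds=[0,100]
  i=2: D_i=min(50*2^2,880)=200, bounds=[0,200]
  i=3: D_i=min(50*2^3,880)=400, bounds=[0,400]
  i=4: D_i=min(50*2^4,880)=800, bounds=[0,800]
  i=5: D_i=min(50*2^5,880)=880, bounds=[0,880]

Answer: [0,50] [0,100] [0,200] [0,400] [0,800] [0,880]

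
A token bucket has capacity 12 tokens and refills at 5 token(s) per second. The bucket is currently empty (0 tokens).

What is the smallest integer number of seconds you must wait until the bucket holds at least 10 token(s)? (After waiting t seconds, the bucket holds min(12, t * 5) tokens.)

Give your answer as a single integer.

Need t * 5 >= 10, so t >= 10/5.
Smallest integer t = ceil(10/5) = 2.

Answer: 2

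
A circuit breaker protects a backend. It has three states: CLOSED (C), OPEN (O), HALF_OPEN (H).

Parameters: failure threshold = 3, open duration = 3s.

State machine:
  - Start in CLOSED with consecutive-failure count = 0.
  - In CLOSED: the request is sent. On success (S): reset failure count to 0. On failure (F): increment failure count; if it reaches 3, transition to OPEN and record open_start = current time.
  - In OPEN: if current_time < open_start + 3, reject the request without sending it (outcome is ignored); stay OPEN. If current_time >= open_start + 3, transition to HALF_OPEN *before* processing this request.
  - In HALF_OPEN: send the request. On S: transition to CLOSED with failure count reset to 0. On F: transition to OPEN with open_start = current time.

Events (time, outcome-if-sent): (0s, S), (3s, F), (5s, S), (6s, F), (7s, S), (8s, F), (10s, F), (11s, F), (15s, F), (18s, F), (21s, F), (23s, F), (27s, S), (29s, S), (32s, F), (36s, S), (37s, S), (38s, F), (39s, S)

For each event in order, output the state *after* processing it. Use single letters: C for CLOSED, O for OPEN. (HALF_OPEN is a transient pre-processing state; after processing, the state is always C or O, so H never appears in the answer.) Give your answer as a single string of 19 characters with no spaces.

State after each event:
  event#1 t=0s outcome=S: state=CLOSED
  event#2 t=3s outcome=F: state=CLOSED
  event#3 t=5s outcome=S: state=CLOSED
  event#4 t=6s outcome=F: state=CLOSED
  event#5 t=7s outcome=S: state=CLOSED
  event#6 t=8s outcome=F: state=CLOSED
  event#7 t=10s outcome=F: state=CLOSED
  event#8 t=11s outcome=F: state=OPEN
  event#9 t=15s outcome=F: state=OPEN
  event#10 t=18s outcome=F: state=OPEN
  event#11 t=21s outcome=F: state=OPEN
  event#12 t=23s outcome=F: state=OPEN
  event#13 t=27s outcome=S: state=CLOSED
  event#14 t=29s outcome=S: state=CLOSED
  event#15 t=32s outcome=F: state=CLOSED
  event#16 t=36s outcome=S: state=CLOSED
  event#17 t=37s outcome=S: state=CLOSED
  event#18 t=38s outcome=F: state=CLOSED
  event#19 t=39s outcome=S: state=CLOSED

Answer: CCCCCCCOOOOOCCCCCCC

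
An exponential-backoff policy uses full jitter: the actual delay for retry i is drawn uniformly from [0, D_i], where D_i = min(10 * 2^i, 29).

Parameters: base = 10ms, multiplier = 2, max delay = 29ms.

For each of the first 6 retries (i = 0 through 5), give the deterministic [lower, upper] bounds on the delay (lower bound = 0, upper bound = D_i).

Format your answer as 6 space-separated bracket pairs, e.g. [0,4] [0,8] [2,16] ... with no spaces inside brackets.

Answer: [0,10] [0,20] [0,29] [0,29] [0,29] [0,29]

Derivation:
Computing bounds per retry:
  i=0: D_i=min(10*2^0,29)=10, bounds=[0,10]
  i=1: D_i=min(10*2^1,29)=20, bounds=[0,20]
  i=2: D_i=min(10*2^2,29)=29, bounds=[0,29]
  i=3: D_i=min(10*2^3,29)=29, bounds=[0,29]
  i=4: D_i=min(10*2^4,29)=29, bounds=[0,29]
  i=5: D_i=min(10*2^5,29)=29, bounds=[0,29]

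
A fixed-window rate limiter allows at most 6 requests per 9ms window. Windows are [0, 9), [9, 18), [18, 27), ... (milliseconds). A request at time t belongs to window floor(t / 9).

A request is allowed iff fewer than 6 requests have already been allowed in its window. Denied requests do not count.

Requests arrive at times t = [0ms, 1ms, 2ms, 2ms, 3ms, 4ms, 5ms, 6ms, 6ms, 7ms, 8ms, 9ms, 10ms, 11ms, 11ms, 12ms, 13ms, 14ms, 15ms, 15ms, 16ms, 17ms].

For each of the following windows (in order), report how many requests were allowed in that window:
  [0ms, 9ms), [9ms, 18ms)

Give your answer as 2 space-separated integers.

Answer: 6 6

Derivation:
Processing requests:
  req#1 t=0ms (window 0): ALLOW
  req#2 t=1ms (window 0): ALLOW
  req#3 t=2ms (window 0): ALLOW
  req#4 t=2ms (window 0): ALLOW
  req#5 t=3ms (window 0): ALLOW
  req#6 t=4ms (window 0): ALLOW
  req#7 t=5ms (window 0): DENY
  req#8 t=6ms (window 0): DENY
  req#9 t=6ms (window 0): DENY
  req#10 t=7ms (window 0): DENY
  req#11 t=8ms (window 0): DENY
  req#12 t=9ms (window 1): ALLOW
  req#13 t=10ms (window 1): ALLOW
  req#14 t=11ms (window 1): ALLOW
  req#15 t=11ms (window 1): ALLOW
  req#16 t=12ms (window 1): ALLOW
  req#17 t=13ms (window 1): ALLOW
  req#18 t=14ms (window 1): DENY
  req#19 t=15ms (window 1): DENY
  req#20 t=15ms (window 1): DENY
  req#21 t=16ms (window 1): DENY
  req#22 t=17ms (window 1): DENY

Allowed counts by window: 6 6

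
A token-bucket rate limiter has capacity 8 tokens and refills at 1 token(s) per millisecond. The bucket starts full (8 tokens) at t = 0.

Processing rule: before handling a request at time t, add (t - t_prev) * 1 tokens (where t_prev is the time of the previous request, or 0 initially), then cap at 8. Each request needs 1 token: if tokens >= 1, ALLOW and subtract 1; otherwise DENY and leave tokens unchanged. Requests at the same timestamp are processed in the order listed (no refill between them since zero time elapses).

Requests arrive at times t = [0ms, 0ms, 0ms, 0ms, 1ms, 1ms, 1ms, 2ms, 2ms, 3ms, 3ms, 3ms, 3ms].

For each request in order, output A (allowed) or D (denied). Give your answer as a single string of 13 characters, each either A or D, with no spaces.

Simulating step by step:
  req#1 t=0ms: ALLOW
  req#2 t=0ms: ALLOW
  req#3 t=0ms: ALLOW
  req#4 t=0ms: ALLOW
  req#5 t=1ms: ALLOW
  req#6 t=1ms: ALLOW
  req#7 t=1ms: ALLOW
  req#8 t=2ms: ALLOW
  req#9 t=2ms: ALLOW
  req#10 t=3ms: ALLOW
  req#11 t=3ms: ALLOW
  req#12 t=3ms: DENY
  req#13 t=3ms: DENY

Answer: AAAAAAAAAAADD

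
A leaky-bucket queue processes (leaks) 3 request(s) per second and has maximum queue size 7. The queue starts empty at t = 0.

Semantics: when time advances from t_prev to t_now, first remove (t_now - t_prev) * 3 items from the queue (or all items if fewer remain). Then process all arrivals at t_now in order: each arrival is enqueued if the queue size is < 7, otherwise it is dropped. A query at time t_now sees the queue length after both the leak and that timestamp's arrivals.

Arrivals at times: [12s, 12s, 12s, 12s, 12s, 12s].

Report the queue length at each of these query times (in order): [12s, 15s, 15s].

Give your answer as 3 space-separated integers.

Answer: 6 0 0

Derivation:
Queue lengths at query times:
  query t=12s: backlog = 6
  query t=15s: backlog = 0
  query t=15s: backlog = 0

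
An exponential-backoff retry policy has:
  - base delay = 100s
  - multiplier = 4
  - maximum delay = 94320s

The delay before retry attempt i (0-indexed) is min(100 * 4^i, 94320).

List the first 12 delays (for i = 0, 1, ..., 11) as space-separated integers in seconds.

Answer: 100 400 1600 6400 25600 94320 94320 94320 94320 94320 94320 94320

Derivation:
Computing each delay:
  i=0: min(100*4^0, 94320) = 100
  i=1: min(100*4^1, 94320) = 400
  i=2: min(100*4^2, 94320) = 1600
  i=3: min(100*4^3, 94320) = 6400
  i=4: min(100*4^4, 94320) = 25600
  i=5: min(100*4^5, 94320) = 94320
  i=6: min(100*4^6, 94320) = 94320
  i=7: min(100*4^7, 94320) = 94320
  i=8: min(100*4^8, 94320) = 94320
  i=9: min(100*4^9, 94320) = 94320
  i=10: min(100*4^10, 94320) = 94320
  i=11: min(100*4^11, 94320) = 94320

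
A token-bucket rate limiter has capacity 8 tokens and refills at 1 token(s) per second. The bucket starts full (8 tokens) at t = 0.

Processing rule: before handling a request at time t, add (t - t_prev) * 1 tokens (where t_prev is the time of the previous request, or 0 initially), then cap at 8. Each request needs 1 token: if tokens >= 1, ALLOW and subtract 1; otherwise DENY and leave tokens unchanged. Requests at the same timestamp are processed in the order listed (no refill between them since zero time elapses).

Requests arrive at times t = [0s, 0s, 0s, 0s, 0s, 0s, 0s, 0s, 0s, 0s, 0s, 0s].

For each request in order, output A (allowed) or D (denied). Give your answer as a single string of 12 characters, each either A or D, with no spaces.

Answer: AAAAAAAADDDD

Derivation:
Simulating step by step:
  req#1 t=0s: ALLOW
  req#2 t=0s: ALLOW
  req#3 t=0s: ALLOW
  req#4 t=0s: ALLOW
  req#5 t=0s: ALLOW
  req#6 t=0s: ALLOW
  req#7 t=0s: ALLOW
  req#8 t=0s: ALLOW
  req#9 t=0s: DENY
  req#10 t=0s: DENY
  req#11 t=0s: DENY
  req#12 t=0s: DENY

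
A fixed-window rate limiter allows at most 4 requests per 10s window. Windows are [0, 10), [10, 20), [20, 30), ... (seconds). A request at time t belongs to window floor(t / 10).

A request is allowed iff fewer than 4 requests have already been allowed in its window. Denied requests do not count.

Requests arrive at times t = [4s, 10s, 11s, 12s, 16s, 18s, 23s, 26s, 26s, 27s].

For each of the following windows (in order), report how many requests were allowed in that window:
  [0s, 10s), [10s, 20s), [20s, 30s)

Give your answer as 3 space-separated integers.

Answer: 1 4 4

Derivation:
Processing requests:
  req#1 t=4s (window 0): ALLOW
  req#2 t=10s (window 1): ALLOW
  req#3 t=11s (window 1): ALLOW
  req#4 t=12s (window 1): ALLOW
  req#5 t=16s (window 1): ALLOW
  req#6 t=18s (window 1): DENY
  req#7 t=23s (window 2): ALLOW
  req#8 t=26s (window 2): ALLOW
  req#9 t=26s (window 2): ALLOW
  req#10 t=27s (window 2): ALLOW

Allowed counts by window: 1 4 4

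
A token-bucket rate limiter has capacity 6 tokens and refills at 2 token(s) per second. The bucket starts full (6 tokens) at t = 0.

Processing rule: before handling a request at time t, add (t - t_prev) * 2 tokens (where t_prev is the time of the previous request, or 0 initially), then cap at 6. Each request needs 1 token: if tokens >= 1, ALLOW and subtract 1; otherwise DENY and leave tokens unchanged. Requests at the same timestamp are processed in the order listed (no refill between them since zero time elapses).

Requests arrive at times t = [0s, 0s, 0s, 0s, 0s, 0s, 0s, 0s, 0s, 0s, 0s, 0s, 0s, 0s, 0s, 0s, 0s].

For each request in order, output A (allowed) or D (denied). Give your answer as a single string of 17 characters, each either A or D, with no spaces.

Answer: AAAAAADDDDDDDDDDD

Derivation:
Simulating step by step:
  req#1 t=0s: ALLOW
  req#2 t=0s: ALLOW
  req#3 t=0s: ALLOW
  req#4 t=0s: ALLOW
  req#5 t=0s: ALLOW
  req#6 t=0s: ALLOW
  req#7 t=0s: DENY
  req#8 t=0s: DENY
  req#9 t=0s: DENY
  req#10 t=0s: DENY
  req#11 t=0s: DENY
  req#12 t=0s: DENY
  req#13 t=0s: DENY
  req#14 t=0s: DENY
  req#15 t=0s: DENY
  req#16 t=0s: DENY
  req#17 t=0s: DENY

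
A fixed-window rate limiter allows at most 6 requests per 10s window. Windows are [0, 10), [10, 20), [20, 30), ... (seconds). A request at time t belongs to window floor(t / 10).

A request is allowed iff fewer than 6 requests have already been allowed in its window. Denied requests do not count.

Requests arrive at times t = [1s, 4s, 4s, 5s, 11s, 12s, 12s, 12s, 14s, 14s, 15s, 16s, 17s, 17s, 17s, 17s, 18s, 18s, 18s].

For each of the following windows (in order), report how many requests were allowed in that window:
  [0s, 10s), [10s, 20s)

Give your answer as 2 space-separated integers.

Processing requests:
  req#1 t=1s (window 0): ALLOW
  req#2 t=4s (window 0): ALLOW
  req#3 t=4s (window 0): ALLOW
  req#4 t=5s (window 0): ALLOW
  req#5 t=11s (window 1): ALLOW
  req#6 t=12s (window 1): ALLOW
  req#7 t=12s (window 1): ALLOW
  req#8 t=12s (window 1): ALLOW
  req#9 t=14s (window 1): ALLOW
  req#10 t=14s (window 1): ALLOW
  req#11 t=15s (window 1): DENY
  req#12 t=16s (window 1): DENY
  req#13 t=17s (window 1): DENY
  req#14 t=17s (window 1): DENY
  req#15 t=17s (window 1): DENY
  req#16 t=17s (window 1): DENY
  req#17 t=18s (window 1): DENY
  req#18 t=18s (window 1): DENY
  req#19 t=18s (window 1): DENY

Allowed counts by window: 4 6

Answer: 4 6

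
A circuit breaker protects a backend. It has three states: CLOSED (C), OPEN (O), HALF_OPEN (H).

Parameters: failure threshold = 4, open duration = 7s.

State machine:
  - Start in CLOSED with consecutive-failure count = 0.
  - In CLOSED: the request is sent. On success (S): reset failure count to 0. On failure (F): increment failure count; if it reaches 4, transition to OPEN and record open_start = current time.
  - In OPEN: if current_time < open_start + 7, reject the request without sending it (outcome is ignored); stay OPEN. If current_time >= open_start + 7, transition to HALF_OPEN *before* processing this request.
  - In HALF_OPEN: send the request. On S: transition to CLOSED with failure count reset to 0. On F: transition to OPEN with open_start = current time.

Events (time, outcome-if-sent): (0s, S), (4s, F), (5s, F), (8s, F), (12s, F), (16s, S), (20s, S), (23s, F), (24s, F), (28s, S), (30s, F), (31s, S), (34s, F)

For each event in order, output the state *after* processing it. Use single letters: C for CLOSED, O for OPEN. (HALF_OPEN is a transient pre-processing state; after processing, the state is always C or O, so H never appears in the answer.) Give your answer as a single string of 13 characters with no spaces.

Answer: CCCCOOCCCCCCC

Derivation:
State after each event:
  event#1 t=0s outcome=S: state=CLOSED
  event#2 t=4s outcome=F: state=CLOSED
  event#3 t=5s outcome=F: state=CLOSED
  event#4 t=8s outcome=F: state=CLOSED
  event#5 t=12s outcome=F: state=OPEN
  event#6 t=16s outcome=S: state=OPEN
  event#7 t=20s outcome=S: state=CLOSED
  event#8 t=23s outcome=F: state=CLOSED
  event#9 t=24s outcome=F: state=CLOSED
  event#10 t=28s outcome=S: state=CLOSED
  event#11 t=30s outcome=F: state=CLOSED
  event#12 t=31s outcome=S: state=CLOSED
  event#13 t=34s outcome=F: state=CLOSED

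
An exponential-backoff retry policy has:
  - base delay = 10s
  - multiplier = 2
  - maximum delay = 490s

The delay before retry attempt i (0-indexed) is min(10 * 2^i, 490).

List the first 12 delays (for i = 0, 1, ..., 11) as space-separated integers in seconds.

Answer: 10 20 40 80 160 320 490 490 490 490 490 490

Derivation:
Computing each delay:
  i=0: min(10*2^0, 490) = 10
  i=1: min(10*2^1, 490) = 20
  i=2: min(10*2^2, 490) = 40
  i=3: min(10*2^3, 490) = 80
  i=4: min(10*2^4, 490) = 160
  i=5: min(10*2^5, 490) = 320
  i=6: min(10*2^6, 490) = 490
  i=7: min(10*2^7, 490) = 490
  i=8: min(10*2^8, 490) = 490
  i=9: min(10*2^9, 490) = 490
  i=10: min(10*2^10, 490) = 490
  i=11: min(10*2^11, 490) = 490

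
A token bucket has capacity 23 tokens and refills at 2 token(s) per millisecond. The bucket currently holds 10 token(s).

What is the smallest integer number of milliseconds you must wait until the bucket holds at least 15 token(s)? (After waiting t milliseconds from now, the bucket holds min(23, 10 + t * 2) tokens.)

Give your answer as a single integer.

Need 10 + t * 2 >= 15, so t >= 5/2.
Smallest integer t = ceil(5/2) = 3.

Answer: 3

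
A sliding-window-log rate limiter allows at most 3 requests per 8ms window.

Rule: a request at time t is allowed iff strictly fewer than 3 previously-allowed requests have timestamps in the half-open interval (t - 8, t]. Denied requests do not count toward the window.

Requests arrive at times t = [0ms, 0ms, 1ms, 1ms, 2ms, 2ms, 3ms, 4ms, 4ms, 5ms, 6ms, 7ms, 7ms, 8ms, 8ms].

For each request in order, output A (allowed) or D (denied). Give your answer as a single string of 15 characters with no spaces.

Tracking allowed requests in the window:
  req#1 t=0ms: ALLOW
  req#2 t=0ms: ALLOW
  req#3 t=1ms: ALLOW
  req#4 t=1ms: DENY
  req#5 t=2ms: DENY
  req#6 t=2ms: DENY
  req#7 t=3ms: DENY
  req#8 t=4ms: DENY
  req#9 t=4ms: DENY
  req#10 t=5ms: DENY
  req#11 t=6ms: DENY
  req#12 t=7ms: DENY
  req#13 t=7ms: DENY
  req#14 t=8ms: ALLOW
  req#15 t=8ms: ALLOW

Answer: AAADDDDDDDDDDAA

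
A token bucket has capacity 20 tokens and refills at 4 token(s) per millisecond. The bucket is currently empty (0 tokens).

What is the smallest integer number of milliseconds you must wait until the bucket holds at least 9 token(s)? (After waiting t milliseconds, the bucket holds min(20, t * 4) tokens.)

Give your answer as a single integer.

Answer: 3

Derivation:
Need t * 4 >= 9, so t >= 9/4.
Smallest integer t = ceil(9/4) = 3.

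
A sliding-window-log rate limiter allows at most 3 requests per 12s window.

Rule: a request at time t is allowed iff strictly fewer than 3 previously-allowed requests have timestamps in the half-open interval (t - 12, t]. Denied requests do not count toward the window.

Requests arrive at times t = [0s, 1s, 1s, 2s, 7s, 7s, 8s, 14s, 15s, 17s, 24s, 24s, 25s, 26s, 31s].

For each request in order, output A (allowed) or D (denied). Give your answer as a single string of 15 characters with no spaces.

Tracking allowed requests in the window:
  req#1 t=0s: ALLOW
  req#2 t=1s: ALLOW
  req#3 t=1s: ALLOW
  req#4 t=2s: DENY
  req#5 t=7s: DENY
  req#6 t=7s: DENY
  req#7 t=8s: DENY
  req#8 t=14s: ALLOW
  req#9 t=15s: ALLOW
  req#10 t=17s: ALLOW
  req#11 t=24s: DENY
  req#12 t=24s: DENY
  req#13 t=25s: DENY
  req#14 t=26s: ALLOW
  req#15 t=31s: ALLOW

Answer: AAADDDDAAADDDAA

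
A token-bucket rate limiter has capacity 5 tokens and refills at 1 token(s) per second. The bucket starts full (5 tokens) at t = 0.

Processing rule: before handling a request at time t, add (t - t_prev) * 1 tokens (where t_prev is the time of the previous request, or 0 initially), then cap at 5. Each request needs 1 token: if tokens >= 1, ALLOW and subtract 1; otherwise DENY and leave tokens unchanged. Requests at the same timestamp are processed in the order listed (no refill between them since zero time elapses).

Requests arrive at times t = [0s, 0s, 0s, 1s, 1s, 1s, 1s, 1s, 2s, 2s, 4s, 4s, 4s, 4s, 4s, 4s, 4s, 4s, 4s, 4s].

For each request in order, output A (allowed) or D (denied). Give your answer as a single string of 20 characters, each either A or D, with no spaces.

Answer: AAAAAADDADAADDDDDDDD

Derivation:
Simulating step by step:
  req#1 t=0s: ALLOW
  req#2 t=0s: ALLOW
  req#3 t=0s: ALLOW
  req#4 t=1s: ALLOW
  req#5 t=1s: ALLOW
  req#6 t=1s: ALLOW
  req#7 t=1s: DENY
  req#8 t=1s: DENY
  req#9 t=2s: ALLOW
  req#10 t=2s: DENY
  req#11 t=4s: ALLOW
  req#12 t=4s: ALLOW
  req#13 t=4s: DENY
  req#14 t=4s: DENY
  req#15 t=4s: DENY
  req#16 t=4s: DENY
  req#17 t=4s: DENY
  req#18 t=4s: DENY
  req#19 t=4s: DENY
  req#20 t=4s: DENY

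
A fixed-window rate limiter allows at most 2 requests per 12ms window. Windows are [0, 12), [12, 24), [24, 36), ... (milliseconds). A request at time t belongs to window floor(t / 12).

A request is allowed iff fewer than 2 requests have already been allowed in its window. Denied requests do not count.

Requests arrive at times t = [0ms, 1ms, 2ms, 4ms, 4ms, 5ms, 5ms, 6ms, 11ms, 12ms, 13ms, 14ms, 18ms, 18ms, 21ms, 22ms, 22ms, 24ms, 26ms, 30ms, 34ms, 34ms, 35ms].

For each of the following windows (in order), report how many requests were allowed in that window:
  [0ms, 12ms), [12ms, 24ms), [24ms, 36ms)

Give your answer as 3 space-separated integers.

Answer: 2 2 2

Derivation:
Processing requests:
  req#1 t=0ms (window 0): ALLOW
  req#2 t=1ms (window 0): ALLOW
  req#3 t=2ms (window 0): DENY
  req#4 t=4ms (window 0): DENY
  req#5 t=4ms (window 0): DENY
  req#6 t=5ms (window 0): DENY
  req#7 t=5ms (window 0): DENY
  req#8 t=6ms (window 0): DENY
  req#9 t=11ms (window 0): DENY
  req#10 t=12ms (window 1): ALLOW
  req#11 t=13ms (window 1): ALLOW
  req#12 t=14ms (window 1): DENY
  req#13 t=18ms (window 1): DENY
  req#14 t=18ms (window 1): DENY
  req#15 t=21ms (window 1): DENY
  req#16 t=22ms (window 1): DENY
  req#17 t=22ms (window 1): DENY
  req#18 t=24ms (window 2): ALLOW
  req#19 t=26ms (window 2): ALLOW
  req#20 t=30ms (window 2): DENY
  req#21 t=34ms (window 2): DENY
  req#22 t=34ms (window 2): DENY
  req#23 t=35ms (window 2): DENY

Allowed counts by window: 2 2 2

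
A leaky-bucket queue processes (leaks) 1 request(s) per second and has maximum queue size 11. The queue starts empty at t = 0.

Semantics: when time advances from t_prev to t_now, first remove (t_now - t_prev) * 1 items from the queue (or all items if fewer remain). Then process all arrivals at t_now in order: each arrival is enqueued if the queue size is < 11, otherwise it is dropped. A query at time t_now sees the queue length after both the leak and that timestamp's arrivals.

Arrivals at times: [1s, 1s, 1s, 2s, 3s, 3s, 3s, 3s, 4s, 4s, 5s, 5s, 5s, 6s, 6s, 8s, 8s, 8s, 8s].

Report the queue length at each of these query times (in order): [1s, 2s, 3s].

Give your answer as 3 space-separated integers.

Queue lengths at query times:
  query t=1s: backlog = 3
  query t=2s: backlog = 3
  query t=3s: backlog = 6

Answer: 3 3 6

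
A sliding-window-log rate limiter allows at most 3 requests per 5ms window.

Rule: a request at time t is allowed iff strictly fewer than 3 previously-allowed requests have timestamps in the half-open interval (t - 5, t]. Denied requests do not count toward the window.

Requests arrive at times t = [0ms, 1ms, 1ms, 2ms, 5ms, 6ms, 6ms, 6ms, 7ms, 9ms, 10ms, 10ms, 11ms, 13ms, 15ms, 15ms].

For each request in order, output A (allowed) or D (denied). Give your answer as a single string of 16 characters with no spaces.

Tracking allowed requests in the window:
  req#1 t=0ms: ALLOW
  req#2 t=1ms: ALLOW
  req#3 t=1ms: ALLOW
  req#4 t=2ms: DENY
  req#5 t=5ms: ALLOW
  req#6 t=6ms: ALLOW
  req#7 t=6ms: ALLOW
  req#8 t=6ms: DENY
  req#9 t=7ms: DENY
  req#10 t=9ms: DENY
  req#11 t=10ms: ALLOW
  req#12 t=10ms: DENY
  req#13 t=11ms: ALLOW
  req#14 t=13ms: ALLOW
  req#15 t=15ms: ALLOW
  req#16 t=15ms: DENY

Answer: AAADAAADDDADAAAD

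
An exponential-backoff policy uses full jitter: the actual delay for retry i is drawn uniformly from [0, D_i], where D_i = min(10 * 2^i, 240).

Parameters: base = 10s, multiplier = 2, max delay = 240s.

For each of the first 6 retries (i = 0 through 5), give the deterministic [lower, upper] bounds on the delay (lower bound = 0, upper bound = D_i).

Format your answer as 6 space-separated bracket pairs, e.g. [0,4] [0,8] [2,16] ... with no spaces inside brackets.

Computing bounds per retry:
  i=0: D_i=min(10*2^0,240)=10, bounds=[0,10]
  i=1: D_i=min(10*2^1,240)=20, bounds=[0,20]
  i=2: D_i=min(10*2^2,240)=40, bounds=[0,40]
  i=3: D_i=min(10*2^3,240)=80, bounds=[0,80]
  i=4: D_i=min(10*2^4,240)=160, bounds=[0,160]
  i=5: D_i=min(10*2^5,240)=240, bounds=[0,240]

Answer: [0,10] [0,20] [0,40] [0,80] [0,160] [0,240]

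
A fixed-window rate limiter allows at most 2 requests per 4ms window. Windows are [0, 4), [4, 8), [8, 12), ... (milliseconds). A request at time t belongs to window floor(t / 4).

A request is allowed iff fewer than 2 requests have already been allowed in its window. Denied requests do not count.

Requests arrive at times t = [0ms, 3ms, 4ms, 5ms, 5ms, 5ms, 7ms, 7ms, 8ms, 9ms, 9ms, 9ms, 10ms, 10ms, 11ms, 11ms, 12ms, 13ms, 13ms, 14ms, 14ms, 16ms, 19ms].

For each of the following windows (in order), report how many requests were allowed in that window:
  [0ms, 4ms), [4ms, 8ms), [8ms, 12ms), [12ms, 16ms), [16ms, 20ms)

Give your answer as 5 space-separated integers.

Answer: 2 2 2 2 2

Derivation:
Processing requests:
  req#1 t=0ms (window 0): ALLOW
  req#2 t=3ms (window 0): ALLOW
  req#3 t=4ms (window 1): ALLOW
  req#4 t=5ms (window 1): ALLOW
  req#5 t=5ms (window 1): DENY
  req#6 t=5ms (window 1): DENY
  req#7 t=7ms (window 1): DENY
  req#8 t=7ms (window 1): DENY
  req#9 t=8ms (window 2): ALLOW
  req#10 t=9ms (window 2): ALLOW
  req#11 t=9ms (window 2): DENY
  req#12 t=9ms (window 2): DENY
  req#13 t=10ms (window 2): DENY
  req#14 t=10ms (window 2): DENY
  req#15 t=11ms (window 2): DENY
  req#16 t=11ms (window 2): DENY
  req#17 t=12ms (window 3): ALLOW
  req#18 t=13ms (window 3): ALLOW
  req#19 t=13ms (window 3): DENY
  req#20 t=14ms (window 3): DENY
  req#21 t=14ms (window 3): DENY
  req#22 t=16ms (window 4): ALLOW
  req#23 t=19ms (window 4): ALLOW

Allowed counts by window: 2 2 2 2 2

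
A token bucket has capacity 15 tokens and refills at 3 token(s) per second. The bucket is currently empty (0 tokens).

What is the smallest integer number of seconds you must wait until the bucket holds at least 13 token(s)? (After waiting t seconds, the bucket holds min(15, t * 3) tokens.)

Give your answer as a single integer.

Need t * 3 >= 13, so t >= 13/3.
Smallest integer t = ceil(13/3) = 5.

Answer: 5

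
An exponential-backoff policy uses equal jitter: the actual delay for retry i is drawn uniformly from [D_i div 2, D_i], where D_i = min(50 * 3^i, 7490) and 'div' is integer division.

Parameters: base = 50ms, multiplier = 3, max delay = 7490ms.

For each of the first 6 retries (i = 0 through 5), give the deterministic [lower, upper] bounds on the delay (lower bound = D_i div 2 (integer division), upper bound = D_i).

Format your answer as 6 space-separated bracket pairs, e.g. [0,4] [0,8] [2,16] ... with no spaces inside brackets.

Computing bounds per retry:
  i=0: D_i=min(50*3^0,7490)=50, bounds=[25,50]
  i=1: D_i=min(50*3^1,7490)=150, bounds=[75,150]
  i=2: D_i=min(50*3^2,7490)=450, bounds=[225,450]
  i=3: D_i=min(50*3^3,7490)=1350, bounds=[675,1350]
  i=4: D_i=min(50*3^4,7490)=4050, bounds=[2025,4050]
  i=5: D_i=min(50*3^5,7490)=7490, bounds=[3745,7490]

Answer: [25,50] [75,150] [225,450] [675,1350] [2025,4050] [3745,7490]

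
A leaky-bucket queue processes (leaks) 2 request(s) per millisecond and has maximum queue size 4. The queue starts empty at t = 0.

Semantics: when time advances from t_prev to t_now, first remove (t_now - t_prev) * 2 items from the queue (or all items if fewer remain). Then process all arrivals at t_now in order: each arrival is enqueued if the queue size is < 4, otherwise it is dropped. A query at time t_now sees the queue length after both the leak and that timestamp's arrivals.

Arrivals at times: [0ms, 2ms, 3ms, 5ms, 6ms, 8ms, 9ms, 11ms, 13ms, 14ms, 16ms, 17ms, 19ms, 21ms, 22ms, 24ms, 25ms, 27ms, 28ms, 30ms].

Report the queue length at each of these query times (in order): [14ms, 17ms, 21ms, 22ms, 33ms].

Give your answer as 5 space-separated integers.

Queue lengths at query times:
  query t=14ms: backlog = 1
  query t=17ms: backlog = 1
  query t=21ms: backlog = 1
  query t=22ms: backlog = 1
  query t=33ms: backlog = 0

Answer: 1 1 1 1 0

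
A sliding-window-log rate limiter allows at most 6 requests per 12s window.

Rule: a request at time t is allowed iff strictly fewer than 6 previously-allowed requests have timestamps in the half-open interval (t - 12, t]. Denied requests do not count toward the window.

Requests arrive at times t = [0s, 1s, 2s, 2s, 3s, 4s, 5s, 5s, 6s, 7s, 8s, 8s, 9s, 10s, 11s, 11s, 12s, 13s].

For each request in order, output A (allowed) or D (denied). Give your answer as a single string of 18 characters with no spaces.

Tracking allowed requests in the window:
  req#1 t=0s: ALLOW
  req#2 t=1s: ALLOW
  req#3 t=2s: ALLOW
  req#4 t=2s: ALLOW
  req#5 t=3s: ALLOW
  req#6 t=4s: ALLOW
  req#7 t=5s: DENY
  req#8 t=5s: DENY
  req#9 t=6s: DENY
  req#10 t=7s: DENY
  req#11 t=8s: DENY
  req#12 t=8s: DENY
  req#13 t=9s: DENY
  req#14 t=10s: DENY
  req#15 t=11s: DENY
  req#16 t=11s: DENY
  req#17 t=12s: ALLOW
  req#18 t=13s: ALLOW

Answer: AAAAAADDDDDDDDDDAA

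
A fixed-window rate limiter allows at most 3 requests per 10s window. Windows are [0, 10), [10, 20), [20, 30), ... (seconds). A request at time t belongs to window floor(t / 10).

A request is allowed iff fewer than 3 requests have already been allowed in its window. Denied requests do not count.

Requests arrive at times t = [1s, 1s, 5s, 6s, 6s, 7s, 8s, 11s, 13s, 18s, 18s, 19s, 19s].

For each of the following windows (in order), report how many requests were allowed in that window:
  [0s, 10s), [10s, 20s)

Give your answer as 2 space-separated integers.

Answer: 3 3

Derivation:
Processing requests:
  req#1 t=1s (window 0): ALLOW
  req#2 t=1s (window 0): ALLOW
  req#3 t=5s (window 0): ALLOW
  req#4 t=6s (window 0): DENY
  req#5 t=6s (window 0): DENY
  req#6 t=7s (window 0): DENY
  req#7 t=8s (window 0): DENY
  req#8 t=11s (window 1): ALLOW
  req#9 t=13s (window 1): ALLOW
  req#10 t=18s (window 1): ALLOW
  req#11 t=18s (window 1): DENY
  req#12 t=19s (window 1): DENY
  req#13 t=19s (window 1): DENY

Allowed counts by window: 3 3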